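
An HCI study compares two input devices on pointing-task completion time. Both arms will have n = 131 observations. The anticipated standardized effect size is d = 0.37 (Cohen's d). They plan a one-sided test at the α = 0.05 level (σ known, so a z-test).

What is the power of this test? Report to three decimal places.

Noncentrality parameter: δ = d·√(n/2) = 0.37 × √(131/2) = 2.9945
Critical value for a one-sided test at α = 0.05: z_α = 1.645.
Power = P(Z > 1.645 − δ) = Φ(1.350) = 0.9114.

Power ≈ 0.911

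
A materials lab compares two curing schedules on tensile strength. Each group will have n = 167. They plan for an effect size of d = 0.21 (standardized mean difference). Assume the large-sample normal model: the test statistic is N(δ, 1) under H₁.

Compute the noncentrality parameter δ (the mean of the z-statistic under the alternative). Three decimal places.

The noncentrality parameter scales effect size by the design's sample-size factor: δ = d·√(n/2) = 0.21 × √(167/2) = 1.9189

δ ≈ 1.919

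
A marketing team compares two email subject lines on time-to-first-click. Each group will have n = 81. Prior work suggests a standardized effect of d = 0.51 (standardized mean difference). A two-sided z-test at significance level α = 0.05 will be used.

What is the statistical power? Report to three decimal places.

Power ≈ 0.901

Noncentrality parameter: λ = d·√(n/2) = 0.51 × √(81/2) = 3.2456
Critical value for a two-sided test at α = 0.05: z_{α/2} = 1.960.
Power = Φ(λ − 1.960) + Φ(−λ − 1.960) = Φ(1.286) + Φ(-5.206) = 0.9007 + 0.0000 = 0.9007.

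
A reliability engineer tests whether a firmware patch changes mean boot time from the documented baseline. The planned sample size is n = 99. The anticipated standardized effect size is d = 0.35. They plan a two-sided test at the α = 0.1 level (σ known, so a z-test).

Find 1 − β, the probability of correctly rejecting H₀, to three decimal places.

Power ≈ 0.967

Noncentrality parameter: λ = d·√n = 0.35 × √99 = 3.4825
Critical value for a two-sided test at α = 0.1: z_{α/2} = 1.645.
Power = Φ(λ − 1.645) + Φ(−λ − 1.645) = Φ(1.838) + Φ(-5.127) = 0.9669 + 0.0000 = 0.9669.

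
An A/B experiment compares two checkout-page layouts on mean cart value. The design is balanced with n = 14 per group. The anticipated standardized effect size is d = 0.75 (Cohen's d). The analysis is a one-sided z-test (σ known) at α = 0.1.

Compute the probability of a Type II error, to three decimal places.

β ≈ 0.241

Noncentrality parameter: δ = d·√(n/2) = 0.75 × √(14/2) = 1.9843
Critical value for a one-sided test at α = 0.1: z_α = 1.282.
Power = Φ(δ − 1.282) = Φ(0.703) = 0.7589.
Type II error: β = 1 − power = 1 − 0.7589 = 0.2411.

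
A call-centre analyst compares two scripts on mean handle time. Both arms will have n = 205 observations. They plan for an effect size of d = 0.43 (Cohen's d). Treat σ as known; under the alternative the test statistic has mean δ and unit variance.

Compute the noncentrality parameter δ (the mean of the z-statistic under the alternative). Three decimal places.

The noncentrality parameter scales effect size by the design's sample-size factor: δ = d·√(n/2) = 0.43 × √(205/2) = 4.3534

δ ≈ 4.353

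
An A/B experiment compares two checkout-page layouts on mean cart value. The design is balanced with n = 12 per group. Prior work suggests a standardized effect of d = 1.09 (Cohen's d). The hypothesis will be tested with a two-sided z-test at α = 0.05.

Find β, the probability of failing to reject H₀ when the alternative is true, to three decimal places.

β ≈ 0.239

Noncentrality parameter: δ = d·√(n/2) = 1.09 × √(12/2) = 2.6699
Two-sided α = 0.05 → critical value z_{0.025} = 1.960.
Power = Φ(δ − 1.960) + Φ(−δ − 1.960) = Φ(0.710) + Φ(-4.630) = 0.7611 + 0.0000 = 0.7611.
Type II error: β = 1 − power = 1 − 0.7611 = 0.2389.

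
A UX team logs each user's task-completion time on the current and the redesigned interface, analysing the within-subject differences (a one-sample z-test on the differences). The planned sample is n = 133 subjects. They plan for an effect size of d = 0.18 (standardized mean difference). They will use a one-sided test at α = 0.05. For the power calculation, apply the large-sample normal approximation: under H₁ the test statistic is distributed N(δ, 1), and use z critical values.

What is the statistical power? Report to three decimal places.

Noncentrality parameter: δ = d·√n = 0.18 × √133 = 2.0759
One-sided α = 0.05 → critical value z_{0.05} = 1.645.
Power = Φ(δ − 1.645) = Φ(0.431) = 0.6668.

Power ≈ 0.667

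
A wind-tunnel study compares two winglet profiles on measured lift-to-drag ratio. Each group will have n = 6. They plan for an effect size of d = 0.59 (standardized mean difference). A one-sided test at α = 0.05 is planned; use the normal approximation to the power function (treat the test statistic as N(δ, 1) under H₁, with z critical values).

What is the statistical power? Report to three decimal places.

Noncentrality parameter: δ = d·√(n/2) = 0.59 × √(6/2) = 1.0219
One-sided α = 0.05 → critical value z_{0.05} = 1.645.
Power = Φ(δ − 1.645) = Φ(-0.623) = 0.2667.

Power ≈ 0.267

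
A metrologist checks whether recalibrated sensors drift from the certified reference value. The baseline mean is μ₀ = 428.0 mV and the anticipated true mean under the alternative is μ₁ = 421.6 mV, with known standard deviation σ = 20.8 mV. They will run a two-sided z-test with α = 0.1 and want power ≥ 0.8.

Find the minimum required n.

Standardized effect: d = |μ₁ − μ₀| / σ = |421.6 − 428.0| / 20.8 = 0.3077
Set Φ(δ − 1.645) = 0.8; then δ − 1.645 = Φ⁻¹(0.8) = 0.842, giving δ = 2.486.
(Ignoring the negligible lower-tail rejection probability gives the usual closed-form inversion.)
δ = d·√n ⇒ n = (δ/d)² = (2.486 / 0.3077)² = 65.30.
Rounding up, n = 66.

n = 66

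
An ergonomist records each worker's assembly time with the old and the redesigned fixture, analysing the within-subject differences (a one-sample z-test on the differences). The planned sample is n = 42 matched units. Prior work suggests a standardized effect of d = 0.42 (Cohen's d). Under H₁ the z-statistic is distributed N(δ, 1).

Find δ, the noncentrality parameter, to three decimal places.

δ = d·√n = 0.42 × √42 = 2.7219

δ ≈ 2.722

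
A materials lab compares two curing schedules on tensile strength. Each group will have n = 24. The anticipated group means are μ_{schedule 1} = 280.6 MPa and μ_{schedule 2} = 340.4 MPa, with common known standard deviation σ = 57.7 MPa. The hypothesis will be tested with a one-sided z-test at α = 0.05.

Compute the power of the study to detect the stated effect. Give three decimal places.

Power ≈ 0.974

Standardized effect: d = |μ_{schedule 1} − μ_{schedule 2}| / σ = |280.6 − 340.4| / 57.7 = 1.0364
Noncentrality parameter: δ = d·√(n/2) = 1.0364 × √(24/2) = 3.5902
One-sided α = 0.05 → critical value z_{0.05} = 1.645.
Power = P(Z > 1.645 − δ) = Φ(1.945) = 0.9741.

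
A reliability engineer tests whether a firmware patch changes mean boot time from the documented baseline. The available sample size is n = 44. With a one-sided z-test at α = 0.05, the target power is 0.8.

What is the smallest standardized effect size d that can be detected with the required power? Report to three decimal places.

d ≈ 0.375

Required noncentrality: δ = z_{0.05} + z_{0.20} = 1.645 + 0.842 = 2.486.
δ = d·√n ⇒ d = δ/√n = 2.486/√44 = 0.3749.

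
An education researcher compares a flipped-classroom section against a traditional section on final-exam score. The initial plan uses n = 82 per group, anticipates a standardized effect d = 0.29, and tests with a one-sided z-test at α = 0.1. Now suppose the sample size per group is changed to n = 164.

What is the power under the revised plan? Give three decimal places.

With n = 164 per group: δ = d·√(n/2) = 0.29 × √(164/2) = 2.6261. Critical value z_{0.1} = 1.282.
Revised power = Φ(δ − 1.282) = Φ(1.345) = 0.9106.

Power ≈ 0.911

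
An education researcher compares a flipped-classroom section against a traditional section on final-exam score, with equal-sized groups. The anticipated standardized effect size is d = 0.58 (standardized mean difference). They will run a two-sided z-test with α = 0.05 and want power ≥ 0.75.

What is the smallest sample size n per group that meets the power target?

n = 42 per group

Set Φ(δ − 1.960) = 0.75; then δ − 1.960 = Φ⁻¹(0.75) = 0.674, giving δ = 2.634.
(The Φ(−δ − z_{α/2}) term is vanishingly small for δ > 0 and is dropped in the standard sample-size formula.)
δ = d·√(n/2) ⇒ n = 2(δ/d)² = 2 × (2.634 / 0.58)² = 41.26.
Rounding up, n = 42 per group.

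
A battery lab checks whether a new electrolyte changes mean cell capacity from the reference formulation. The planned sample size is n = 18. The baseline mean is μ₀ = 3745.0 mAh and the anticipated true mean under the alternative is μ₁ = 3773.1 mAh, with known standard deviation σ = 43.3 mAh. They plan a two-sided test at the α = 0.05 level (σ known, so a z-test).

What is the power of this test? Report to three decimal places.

Power ≈ 0.786

Standardized effect: d = |μ₁ − μ₀| / σ = |3773.1 − 3745.0| / 43.3 = 0.6490
Noncentrality parameter: δ = d·√n = 0.6490 × √18 = 2.7533
Critical value for a two-sided test at α = 0.05: z_{α/2} = 1.960.
Power = Φ(δ − 1.960) + Φ(−δ − 1.960) = Φ(0.793) + Φ(-4.713) = 0.7862 + 0.0000 = 0.7862.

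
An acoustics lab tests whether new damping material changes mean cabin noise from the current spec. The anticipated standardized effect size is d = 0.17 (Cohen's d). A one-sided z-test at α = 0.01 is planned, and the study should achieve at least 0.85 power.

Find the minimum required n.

n = 392

Set Φ(δ − 2.326) = 0.85; then δ − 2.326 = Φ⁻¹(0.85) = 1.036, giving δ = 3.363.
δ = d·√n ⇒ n = (δ/d)² = (3.363 / 0.17)² = 391.29.
Round up to the next whole unit.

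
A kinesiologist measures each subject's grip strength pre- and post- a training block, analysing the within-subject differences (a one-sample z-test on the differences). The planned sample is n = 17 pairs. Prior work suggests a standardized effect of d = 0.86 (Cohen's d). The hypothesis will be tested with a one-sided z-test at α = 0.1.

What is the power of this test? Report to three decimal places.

Noncentrality parameter: λ = d·√n = 0.86 × √17 = 3.5459
One-sided α = 0.1 → critical value z_{0.1} = 1.282.
Power = Φ(λ − 1.282) = Φ(2.264) = 0.9882.

Power ≈ 0.988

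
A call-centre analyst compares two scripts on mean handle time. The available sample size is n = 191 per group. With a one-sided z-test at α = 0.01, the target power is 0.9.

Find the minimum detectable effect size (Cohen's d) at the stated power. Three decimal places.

d ≈ 0.369

Need Φ(δ − 2.326) = 0.9, so δ = 2.326 + 1.282 = 3.608.
δ = d·√(n/2) ⇒ d = δ/√(n/2) = 3.608/√(191/2) = 0.3692.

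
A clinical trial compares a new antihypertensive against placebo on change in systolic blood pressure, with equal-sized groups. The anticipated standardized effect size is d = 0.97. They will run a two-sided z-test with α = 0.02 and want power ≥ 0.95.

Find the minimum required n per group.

Set Φ(δ − 2.326) = 0.95; then δ − 2.326 = Φ⁻¹(0.95) = 1.645, giving δ = 3.971.
(The Φ(−δ − z_{α/2}) term is vanishingly small for δ > 0 and is dropped in the standard sample-size formula.)
δ = d·√(n/2) ⇒ n = 2(δ/d)² = 2 × (3.971 / 0.97)² = 33.52.
Round up to the next whole unit.

n = 34 per group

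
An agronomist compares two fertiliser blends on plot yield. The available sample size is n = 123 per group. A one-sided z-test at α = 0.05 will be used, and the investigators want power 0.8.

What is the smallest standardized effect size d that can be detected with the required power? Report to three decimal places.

d ≈ 0.317

Need Φ(δ − 1.645) = 0.8, so δ = 1.645 + 0.842 = 2.486.
δ = d·√(n/2) ⇒ d = δ/√(n/2) = 2.486/√(123/2) = 0.3171.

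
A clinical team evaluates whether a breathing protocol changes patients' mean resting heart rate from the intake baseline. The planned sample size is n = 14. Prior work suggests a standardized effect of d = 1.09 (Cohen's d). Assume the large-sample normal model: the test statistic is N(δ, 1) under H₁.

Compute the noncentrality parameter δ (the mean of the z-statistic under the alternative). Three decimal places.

δ ≈ 4.078

δ = d·√n = 1.09 × √14 = 4.0784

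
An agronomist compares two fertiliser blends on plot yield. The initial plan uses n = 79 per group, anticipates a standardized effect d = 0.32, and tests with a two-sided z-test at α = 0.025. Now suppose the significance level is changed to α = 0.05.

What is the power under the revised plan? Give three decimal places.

δ = d·√(n/2) = 0.32 × √(79/2) = 2.0112 (unchanged). New critical value: z_{0.025} = 1.960.
Revised power = Φ(δ − 1.960) + Φ(−δ − 1.960) = Φ(0.051) + Φ(-3.971) = 0.5204 + 0.0000 = 0.5205.

Power ≈ 0.520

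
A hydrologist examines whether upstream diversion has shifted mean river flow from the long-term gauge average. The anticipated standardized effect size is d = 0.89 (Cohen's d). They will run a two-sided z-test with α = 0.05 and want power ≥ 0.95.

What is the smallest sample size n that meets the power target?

For power 0.95 need Φ(δ − z_{0.025}) = 0.95, so δ = z_{0.025} + z_{0.05} = 1.960 + 1.645 = 3.605.
(Ignoring the negligible lower-tail rejection probability gives the usual closed-form inversion.)
δ = d·√n ⇒ n = (δ/d)² = (3.605 / 0.89)² = 16.41.
Round up to the next whole unit.

n = 17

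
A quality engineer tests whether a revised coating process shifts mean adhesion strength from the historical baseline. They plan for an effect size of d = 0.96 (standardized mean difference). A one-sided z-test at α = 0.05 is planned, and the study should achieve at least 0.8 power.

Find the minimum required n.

Set Φ(δ − 1.645) = 0.8; then δ − 1.645 = Φ⁻¹(0.8) = 0.842, giving δ = 2.486.
δ = d·√n ⇒ n = (δ/d)² = (2.486 / 0.96)² = 6.71.
Round up to the next whole unit.

n = 7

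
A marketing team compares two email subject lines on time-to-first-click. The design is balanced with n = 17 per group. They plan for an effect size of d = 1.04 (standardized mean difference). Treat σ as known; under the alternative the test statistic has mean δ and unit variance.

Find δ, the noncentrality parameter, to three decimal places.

δ ≈ 3.032

The noncentrality parameter scales effect size by the design's sample-size factor: δ = d·√(n/2) = 1.04 × √(17/2) = 3.0321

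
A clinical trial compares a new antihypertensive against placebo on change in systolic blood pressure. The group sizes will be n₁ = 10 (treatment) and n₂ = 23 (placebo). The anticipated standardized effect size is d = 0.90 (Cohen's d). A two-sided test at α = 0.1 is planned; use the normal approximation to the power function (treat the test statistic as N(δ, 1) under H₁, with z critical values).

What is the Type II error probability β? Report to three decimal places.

β ≈ 0.232

Noncentrality parameter: δ = d / √(1/n₁ + 1/n₂) = 0.90 / √(1/10 + 1/23) = 2.3760
Critical value for a two-sided test at α = 0.1: z_{α/2} = 1.645.
Power = Φ(δ − 1.645) + Φ(−δ − 1.645) = Φ(0.731) + Φ(-4.021) = 0.7677 + 0.0000 = 0.7677.
Type II error: β = 1 − power = 1 − 0.7677 = 0.2323.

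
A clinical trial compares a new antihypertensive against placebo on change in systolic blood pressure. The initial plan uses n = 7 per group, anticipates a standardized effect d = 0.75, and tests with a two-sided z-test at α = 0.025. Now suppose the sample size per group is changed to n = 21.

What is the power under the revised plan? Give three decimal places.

Power ≈ 0.575

With n = 21 per group: δ = d·√(n/2) = 0.75 × √(21/2) = 2.4303. Critical value z_{0.0125} = 2.241.
Revised power = Φ(δ − 2.241) + Φ(−δ − 2.241) = Φ(0.189) + Φ(-4.672) = 0.5749 + 0.0000 = 0.5749.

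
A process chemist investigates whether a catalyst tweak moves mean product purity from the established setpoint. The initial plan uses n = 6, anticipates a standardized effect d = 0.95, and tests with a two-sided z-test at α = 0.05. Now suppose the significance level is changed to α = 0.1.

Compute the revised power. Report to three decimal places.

Power ≈ 0.752

δ = d·√n = 0.95 × √6 = 2.3270 (unchanged). New critical value: z_{0.05} = 1.645.
Revised power = Φ(δ − 1.645) + Φ(−δ − 1.645) = Φ(0.682) + Φ(-3.972) = 0.7524 + 0.0000 = 0.7525.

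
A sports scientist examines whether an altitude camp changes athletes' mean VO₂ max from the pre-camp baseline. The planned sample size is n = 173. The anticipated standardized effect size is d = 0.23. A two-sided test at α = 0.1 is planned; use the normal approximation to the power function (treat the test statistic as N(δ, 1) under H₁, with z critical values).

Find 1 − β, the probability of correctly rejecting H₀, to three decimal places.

Power ≈ 0.916

Noncentrality parameter: δ = d·√n = 0.23 × √173 = 3.0252
Two-sided α = 0.1 → critical value z_{0.05} = 1.645.
Power = Φ(δ − 1.645) + Φ(−δ − 1.645) = Φ(1.380) + Φ(-4.670) = 0.9163 + 0.0000 = 0.9163.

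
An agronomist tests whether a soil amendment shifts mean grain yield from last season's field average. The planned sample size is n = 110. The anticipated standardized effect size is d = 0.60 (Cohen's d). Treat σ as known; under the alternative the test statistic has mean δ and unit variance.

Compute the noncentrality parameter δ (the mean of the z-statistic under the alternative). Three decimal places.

δ = d·√n = 0.60 × √110 = 6.2929

δ ≈ 6.293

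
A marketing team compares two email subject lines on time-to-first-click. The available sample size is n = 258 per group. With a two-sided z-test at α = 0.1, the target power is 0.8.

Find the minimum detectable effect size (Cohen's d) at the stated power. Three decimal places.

Need Φ(δ − 1.645) = 0.8, so δ = 1.645 + 0.842 = 2.486.
(The second rejection-region term Φ(−δ − z_{α/2}) is negligible and dropped.)
δ = d·√(n/2) ⇒ d = δ/√(n/2) = 2.486/√(258/2) = 0.2189.

d ≈ 0.219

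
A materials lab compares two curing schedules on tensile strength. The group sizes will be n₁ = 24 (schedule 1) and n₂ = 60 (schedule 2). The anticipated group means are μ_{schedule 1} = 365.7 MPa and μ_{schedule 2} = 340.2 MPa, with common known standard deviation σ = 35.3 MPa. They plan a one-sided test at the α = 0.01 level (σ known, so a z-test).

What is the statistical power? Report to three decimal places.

Standardized effect: d = |μ_{schedule 1} − μ_{schedule 2}| / σ = |365.7 − 340.2| / 35.3 = 0.7224
Noncentrality parameter: δ = d / √(1/n₁ + 1/n₂) = 0.7224 / √(1/24 + 1/60) = 2.9909
Critical value for a one-sided test at α = 0.01: z_α = 2.326.
Power = Φ(δ − 2.326) = Φ(0.665) = 0.7468.

Power ≈ 0.747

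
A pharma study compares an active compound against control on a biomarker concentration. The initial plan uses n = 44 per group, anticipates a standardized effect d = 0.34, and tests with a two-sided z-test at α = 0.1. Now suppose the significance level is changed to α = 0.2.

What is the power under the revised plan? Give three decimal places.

Power ≈ 0.625

δ = d·√(n/2) = 0.34 × √(44/2) = 1.5947 (unchanged). New critical value: z_{0.1} = 1.282.
Revised power = Φ(δ − 1.282) + Φ(−δ − 1.282) = Φ(0.313) + Φ(-2.876) = 0.6229 + 0.0020 = 0.6249.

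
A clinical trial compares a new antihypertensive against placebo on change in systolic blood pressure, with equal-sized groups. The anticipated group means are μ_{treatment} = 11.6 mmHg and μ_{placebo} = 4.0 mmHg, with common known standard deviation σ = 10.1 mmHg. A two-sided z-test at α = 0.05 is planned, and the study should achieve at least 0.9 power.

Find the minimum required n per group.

Standardized effect: d = |μ_{treatment} − μ_{placebo}| / σ = |11.6 − 4.0| / 10.1 = 0.7525
Set Φ(δ − 1.960) = 0.9; then δ − 1.960 = Φ⁻¹(0.9) = 1.282, giving δ = 3.242.
(Ignoring the negligible lower-tail rejection probability gives the usual closed-form inversion.)
δ = d·√(n/2) ⇒ n = 2(δ/d)² = 2 × (3.242 / 0.7525)² = 37.11.
Round up to the next whole unit.

n = 38 per group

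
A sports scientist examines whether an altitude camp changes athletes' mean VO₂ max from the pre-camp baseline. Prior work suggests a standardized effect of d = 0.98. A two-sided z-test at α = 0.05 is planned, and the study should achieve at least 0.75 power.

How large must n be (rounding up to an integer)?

Set Φ(δ − 1.960) = 0.75; then δ − 1.960 = Φ⁻¹(0.75) = 0.674, giving δ = 2.634.
(Ignoring the negligible lower-tail rejection probability gives the usual closed-form inversion.)
δ = d·√n ⇒ n = (δ/d)² = (2.634 / 0.98)² = 7.23.
Rounding up, n = 8.

n = 8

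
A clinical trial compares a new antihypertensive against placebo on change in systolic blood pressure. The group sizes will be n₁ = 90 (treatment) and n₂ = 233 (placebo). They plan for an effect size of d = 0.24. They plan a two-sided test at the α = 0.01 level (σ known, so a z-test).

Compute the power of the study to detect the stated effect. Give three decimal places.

Noncentrality parameter: δ = d / √(1/n₁ + 1/n₂) = 0.24 / √(1/90 + 1/233) = 1.9338
Critical value for a two-sided test at α = 0.01: z_{α/2} = 2.576.
Power = Φ(δ − 2.576) + Φ(−δ − 2.576) = Φ(-0.642) + Φ(-4.510) = 0.2604 + 0.0000 = 0.2604.

Power ≈ 0.260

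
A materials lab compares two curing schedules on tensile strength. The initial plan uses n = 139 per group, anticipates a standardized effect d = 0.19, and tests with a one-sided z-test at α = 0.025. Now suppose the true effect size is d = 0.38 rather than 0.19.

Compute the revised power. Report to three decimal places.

With d = 0.38: δ = d·√(n/2) = 0.38 × √(139/2) = 3.1679. Critical value z_{0.025} = 1.960.
Revised power = P(Z > 1.960 − δ) = Φ(1.208) = 0.8865.

Power ≈ 0.886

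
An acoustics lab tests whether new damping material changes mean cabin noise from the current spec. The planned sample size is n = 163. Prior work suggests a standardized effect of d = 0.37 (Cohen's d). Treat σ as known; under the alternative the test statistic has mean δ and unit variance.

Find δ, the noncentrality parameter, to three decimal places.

The noncentrality parameter scales effect size by the design's sample-size factor: δ = d·√n = 0.37 × √163 = 4.7238

δ ≈ 4.724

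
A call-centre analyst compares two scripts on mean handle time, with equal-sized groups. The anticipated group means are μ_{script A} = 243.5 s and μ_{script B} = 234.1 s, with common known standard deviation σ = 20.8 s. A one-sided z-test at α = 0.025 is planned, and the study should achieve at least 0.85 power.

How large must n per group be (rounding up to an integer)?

n = 88 per group

Standardized effect: d = |μ_{script A} − μ_{script B}| / σ = |243.5 − 234.1| / 20.8 = 0.4519
Set Φ(δ − 1.960) = 0.85; then δ − 1.960 = Φ⁻¹(0.85) = 1.036, giving δ = 2.996.
δ = d·√(n/2) ⇒ n = 2(δ/d)² = 2 × (2.996 / 0.4519)² = 87.92.
Round up to the next whole unit.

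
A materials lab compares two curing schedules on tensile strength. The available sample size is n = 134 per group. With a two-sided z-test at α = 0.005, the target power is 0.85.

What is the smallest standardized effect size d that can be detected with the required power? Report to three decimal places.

Required noncentrality: δ = z_{0.0025} + z_{0.15} = 2.807 + 1.036 = 3.843.
(Lower-tail contribution to power is negligible for δ > 0.)
δ = d·√(n/2) ⇒ d = δ/√(n/2) = 3.843/√(134/2) = 0.4696.

d ≈ 0.470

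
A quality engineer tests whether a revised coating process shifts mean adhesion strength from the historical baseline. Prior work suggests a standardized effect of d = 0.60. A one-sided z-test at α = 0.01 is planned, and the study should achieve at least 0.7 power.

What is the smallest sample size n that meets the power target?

n = 23

For power 0.7 need Φ(δ − z_{0.01}) = 0.7, so δ = z_{0.01} + z_{0.30} = 2.326 + 0.524 = 2.851.
δ = d·√n ⇒ n = (δ/d)² = (2.851 / 0.60)² = 22.57.
Rounding up, n = 23.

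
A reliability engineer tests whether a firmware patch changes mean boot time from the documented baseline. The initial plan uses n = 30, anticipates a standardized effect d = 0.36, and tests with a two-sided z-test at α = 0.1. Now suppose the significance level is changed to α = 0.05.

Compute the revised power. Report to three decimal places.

Power ≈ 0.505

δ = d·√n = 0.36 × √30 = 1.9718 (unchanged). New critical value: z_{0.025} = 1.960.
Revised power = Φ(δ − 1.960) + Φ(−δ − 1.960) = Φ(0.012) + Φ(-3.932) = 0.5047 + 0.0000 = 0.5048.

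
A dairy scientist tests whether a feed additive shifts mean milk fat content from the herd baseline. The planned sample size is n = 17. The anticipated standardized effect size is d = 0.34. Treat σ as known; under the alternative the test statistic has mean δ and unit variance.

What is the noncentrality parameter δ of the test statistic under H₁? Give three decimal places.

The noncentrality parameter scales effect size by the design's sample-size factor: δ = d·√n = 0.34 × √17 = 1.4019

δ ≈ 1.402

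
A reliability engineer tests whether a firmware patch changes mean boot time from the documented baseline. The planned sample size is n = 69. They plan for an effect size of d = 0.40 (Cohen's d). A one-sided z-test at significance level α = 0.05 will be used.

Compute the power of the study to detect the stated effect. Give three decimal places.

Noncentrality parameter: δ = d·√n = 0.40 × √69 = 3.3226
One-sided α = 0.05 → critical value z_{0.05} = 1.645.
Power = Φ(δ − 1.645) = Φ(1.678) = 0.9533.

Power ≈ 0.953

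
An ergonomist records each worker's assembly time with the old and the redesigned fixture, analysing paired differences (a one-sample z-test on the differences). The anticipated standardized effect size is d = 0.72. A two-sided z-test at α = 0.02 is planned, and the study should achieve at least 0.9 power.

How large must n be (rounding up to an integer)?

n = 26

Set Φ(δ − 2.326) = 0.9; then δ − 2.326 = Φ⁻¹(0.9) = 1.282, giving δ = 3.608.
(For δ > 0 the lower-tail rejection region contributes negligibly to power, so the one-term inversion is standard.)
δ = d·√n ⇒ n = (δ/d)² = (3.608 / 0.72)² = 25.11.
Round up to the next whole unit.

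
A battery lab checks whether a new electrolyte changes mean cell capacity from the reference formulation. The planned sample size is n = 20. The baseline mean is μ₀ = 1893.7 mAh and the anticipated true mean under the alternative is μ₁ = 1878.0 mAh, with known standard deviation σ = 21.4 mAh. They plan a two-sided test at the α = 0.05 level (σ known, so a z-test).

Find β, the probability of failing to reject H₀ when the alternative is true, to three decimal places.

Standardized effect: d = |μ₁ − μ₀| / σ = |1878.0 − 1893.7| / 21.4 = 0.7336
Noncentrality parameter: δ = d·√n = 0.7336 × √20 = 3.2810
Two-sided α = 0.05 → critical value z_{0.025} = 1.960.
Power = Φ(δ − 1.960) + Φ(−δ − 1.960) = Φ(1.321) + Φ(-5.241) = 0.9067 + 0.0000 = 0.9067.
Type II error: β = 1 − power = 1 − 0.9067 = 0.0933.

β ≈ 0.093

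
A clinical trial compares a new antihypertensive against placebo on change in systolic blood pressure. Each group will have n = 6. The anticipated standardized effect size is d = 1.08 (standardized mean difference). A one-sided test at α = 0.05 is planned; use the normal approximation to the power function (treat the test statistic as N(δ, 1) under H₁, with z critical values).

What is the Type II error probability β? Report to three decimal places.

β ≈ 0.411

Noncentrality parameter: δ = d·√(n/2) = 1.08 × √(6/2) = 1.8706
Critical value for a one-sided test at α = 0.05: z_α = 1.645.
Power = Φ(δ − 1.645) = Φ(0.226) = 0.5893.
Type II error: β = 1 − power = 1 − 0.5893 = 0.4107.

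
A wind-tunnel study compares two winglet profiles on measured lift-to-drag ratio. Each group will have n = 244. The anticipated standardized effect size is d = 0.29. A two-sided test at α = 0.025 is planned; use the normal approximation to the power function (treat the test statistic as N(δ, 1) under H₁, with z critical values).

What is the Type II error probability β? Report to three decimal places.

Noncentrality parameter: δ = d·√(n/2) = 0.29 × √(244/2) = 3.2032
Critical value for a two-sided test at α = 0.025: z_{α/2} = 2.241.
Power = Φ(δ − 2.241) + Φ(−δ − 2.241) = Φ(0.962) + Φ(-5.445) = 0.8319 + 0.0000 = 0.8319.
Type II error: β = 1 − power = 1 − 0.8319 = 0.1681.

β ≈ 0.168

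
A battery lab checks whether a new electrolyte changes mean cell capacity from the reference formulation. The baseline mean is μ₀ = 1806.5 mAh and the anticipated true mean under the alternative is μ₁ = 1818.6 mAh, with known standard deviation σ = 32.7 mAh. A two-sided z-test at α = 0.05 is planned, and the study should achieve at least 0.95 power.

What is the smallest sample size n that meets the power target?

Standardized effect: d = |μ₁ − μ₀| / σ = |1818.6 − 1806.5| / 32.7 = 0.3700
For power 0.95 need Φ(δ − z_{0.025}) = 0.95, so δ = z_{0.025} + z_{0.05} = 1.960 + 1.645 = 3.605.
(The Φ(−δ − z_{α/2}) term is vanishingly small for δ > 0 and is dropped in the standard sample-size formula.)
δ = d·√n ⇒ n = (δ/d)² = (3.605 / 0.3700)² = 94.91.
Round up to the next whole unit.

n = 95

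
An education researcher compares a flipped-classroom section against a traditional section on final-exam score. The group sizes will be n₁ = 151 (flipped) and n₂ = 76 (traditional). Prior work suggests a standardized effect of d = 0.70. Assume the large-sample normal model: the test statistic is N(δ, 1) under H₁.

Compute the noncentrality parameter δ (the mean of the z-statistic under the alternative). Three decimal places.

δ ≈ 4.977

The noncentrality parameter scales effect size by the design's sample-size factor: δ = d / √(1/n₁ + 1/n₂) = 0.70 / √(1/151 + 1/76) = 4.9771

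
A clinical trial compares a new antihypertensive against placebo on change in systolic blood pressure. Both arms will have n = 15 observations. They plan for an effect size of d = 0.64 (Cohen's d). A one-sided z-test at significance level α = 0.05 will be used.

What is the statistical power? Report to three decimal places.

Power ≈ 0.543

Noncentrality parameter: δ = d·√(n/2) = 0.64 × √(15/2) = 1.7527
Critical value for a one-sided test at α = 0.05: z_α = 1.645.
Power = Φ(δ − 1.645) = Φ(0.108) = 0.5429.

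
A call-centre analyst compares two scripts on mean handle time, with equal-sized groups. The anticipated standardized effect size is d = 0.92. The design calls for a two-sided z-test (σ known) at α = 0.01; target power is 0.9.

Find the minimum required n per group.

Set Φ(δ − 2.576) = 0.9; then δ − 2.576 = Φ⁻¹(0.9) = 1.282, giving δ = 3.857.
(The Φ(−δ − z_{α/2}) term is vanishingly small for δ > 0 and is dropped in the standard sample-size formula.)
δ = d·√(n/2) ⇒ n = 2(δ/d)² = 2 × (3.857 / 0.92)² = 35.16.
Rounding up, n = 36 per group.

n = 36 per group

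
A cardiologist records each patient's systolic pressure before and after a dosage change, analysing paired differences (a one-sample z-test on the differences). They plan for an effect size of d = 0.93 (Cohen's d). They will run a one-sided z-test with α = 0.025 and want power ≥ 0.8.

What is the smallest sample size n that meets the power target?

n = 10

For power 0.8 need Φ(δ − z_{0.025}) = 0.8, so δ = z_{0.025} + z_{0.20} = 1.960 + 0.842 = 2.802.
δ = d·√n ⇒ n = (δ/d)² = (2.802 / 0.93)² = 9.07.
Round up to the next whole unit.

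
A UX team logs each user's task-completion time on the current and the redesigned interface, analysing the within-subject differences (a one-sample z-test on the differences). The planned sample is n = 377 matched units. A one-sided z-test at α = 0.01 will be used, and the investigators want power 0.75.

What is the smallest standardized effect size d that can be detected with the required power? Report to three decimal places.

d ≈ 0.155

Required noncentrality: δ = z_{0.01} + z_{0.25} = 2.326 + 0.674 = 3.001.
δ = d·√n ⇒ d = δ/√n = 3.001/√377 = 0.1546.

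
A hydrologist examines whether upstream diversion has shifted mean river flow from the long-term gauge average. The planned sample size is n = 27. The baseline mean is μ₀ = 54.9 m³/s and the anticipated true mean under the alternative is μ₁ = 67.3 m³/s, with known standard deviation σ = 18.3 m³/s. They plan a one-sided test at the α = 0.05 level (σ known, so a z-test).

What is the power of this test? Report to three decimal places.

Power ≈ 0.970

Standardized effect: d = |μ₁ − μ₀| / σ = |67.3 − 54.9| / 18.3 = 0.6776
Noncentrality parameter: δ = d·√n = 0.6776 × √27 = 3.5209
One-sided α = 0.05 → critical value z_{0.05} = 1.645.
Power = P(Z > 1.645 − δ) = Φ(1.876) = 0.9697.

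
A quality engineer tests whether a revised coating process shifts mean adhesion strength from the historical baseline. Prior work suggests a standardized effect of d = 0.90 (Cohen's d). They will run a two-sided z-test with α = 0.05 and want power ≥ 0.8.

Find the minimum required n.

n = 10

For power 0.8 need Φ(δ − z_{0.025}) = 0.8, so δ = z_{0.025} + z_{0.20} = 1.960 + 0.842 = 2.802.
(The Φ(−δ − z_{α/2}) term is vanishingly small for δ > 0 and is dropped in the standard sample-size formula.)
δ = d·√n ⇒ n = (δ/d)² = (2.802 / 0.90)² = 9.69.
Round up to the next whole unit.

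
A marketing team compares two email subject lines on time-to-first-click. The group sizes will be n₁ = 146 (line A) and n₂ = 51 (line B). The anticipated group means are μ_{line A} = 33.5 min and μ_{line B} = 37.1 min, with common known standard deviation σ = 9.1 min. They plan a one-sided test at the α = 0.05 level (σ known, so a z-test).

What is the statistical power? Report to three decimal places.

Power ≈ 0.784

Standardized effect: d = |μ_{line A} − μ_{line B}| / σ = |33.5 − 37.1| / 9.1 = 0.3956
Noncentrality parameter: δ = d / √(1/n₁ + 1/n₂) = 0.3956 / √(1/146 + 1/51) = 2.4321
Critical value for a one-sided test at α = 0.05: z_α = 1.645.
Power = P(Z > 1.645 − δ) = Φ(0.787) = 0.7844.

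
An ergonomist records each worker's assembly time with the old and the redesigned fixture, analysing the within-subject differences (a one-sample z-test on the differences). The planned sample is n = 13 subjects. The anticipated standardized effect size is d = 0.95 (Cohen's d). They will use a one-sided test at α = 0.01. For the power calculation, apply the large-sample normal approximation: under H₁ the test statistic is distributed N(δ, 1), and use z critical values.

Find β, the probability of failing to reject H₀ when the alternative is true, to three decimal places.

Noncentrality parameter: δ = d·√n = 0.95 × √13 = 3.4253
Critical value for a one-sided test at α = 0.01: z_α = 2.326.
Power = P(Z > 2.326 − δ) = Φ(1.099) = 0.8641.
Type II error: β = 1 − power = 1 − 0.8641 = 0.1359.

β ≈ 0.136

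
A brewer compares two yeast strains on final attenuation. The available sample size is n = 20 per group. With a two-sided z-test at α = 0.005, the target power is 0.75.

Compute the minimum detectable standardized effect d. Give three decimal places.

d ≈ 1.101

Need Φ(δ − 2.807) = 0.75, so δ = 2.807 + 0.674 = 3.482.
(Lower-tail contribution to power is negligible for δ > 0.)
δ = d·√(n/2) ⇒ d = δ/√(n/2) = 3.482/√(20/2) = 1.1010.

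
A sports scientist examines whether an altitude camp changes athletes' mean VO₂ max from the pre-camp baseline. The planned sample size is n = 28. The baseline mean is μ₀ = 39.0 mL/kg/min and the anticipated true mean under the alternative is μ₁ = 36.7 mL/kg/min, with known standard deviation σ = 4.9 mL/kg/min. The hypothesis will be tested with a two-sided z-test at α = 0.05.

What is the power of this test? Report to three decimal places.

Standardized effect: d = |μ₁ − μ₀| / σ = |36.7 − 39.0| / 4.9 = 0.4694
Noncentrality parameter: δ = d·√n = 0.4694 × √28 = 2.4838
Two-sided α = 0.05 → critical value z_{0.025} = 1.960.
Power = Φ(δ − 1.960) + Φ(−δ − 1.960) = Φ(0.524) + Φ(-4.444) = 0.6998 + 0.0000 = 0.6998.

Power ≈ 0.700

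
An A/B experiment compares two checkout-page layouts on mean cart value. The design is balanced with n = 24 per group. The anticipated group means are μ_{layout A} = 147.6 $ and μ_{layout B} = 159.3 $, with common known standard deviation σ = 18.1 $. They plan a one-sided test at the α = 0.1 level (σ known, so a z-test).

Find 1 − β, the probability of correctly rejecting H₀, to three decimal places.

Standardized effect: d = |μ_{layout A} − μ_{layout B}| / σ = |147.6 − 159.3| / 18.1 = 0.6464
Noncentrality parameter: δ = d·√(n/2) = 0.6464 × √(24/2) = 2.2392
One-sided α = 0.1 → critical value z_{0.1} = 1.282.
Power = Φ(δ − 1.282) = Φ(0.958) = 0.8309.

Power ≈ 0.831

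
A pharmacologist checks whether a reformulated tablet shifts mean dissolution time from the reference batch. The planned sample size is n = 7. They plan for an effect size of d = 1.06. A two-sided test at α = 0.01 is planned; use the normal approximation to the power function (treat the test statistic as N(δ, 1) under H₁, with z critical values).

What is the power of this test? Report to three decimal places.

Noncentrality parameter: δ = d·√n = 1.06 × √7 = 2.8045
Two-sided α = 0.01 → critical value z_{0.005} = 2.576.
Power = Φ(δ − 2.576) + Φ(−δ − 2.576) = Φ(0.229) + Φ(-5.380) = 0.5904 + 0.0000 = 0.5904.

Power ≈ 0.590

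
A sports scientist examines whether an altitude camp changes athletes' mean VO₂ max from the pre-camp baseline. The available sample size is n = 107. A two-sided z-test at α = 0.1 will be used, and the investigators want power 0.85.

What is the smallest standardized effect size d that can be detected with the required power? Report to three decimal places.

Required noncentrality: δ = z_{0.05} + z_{0.15} = 1.645 + 1.036 = 2.681.
(The second rejection-region term Φ(−δ − z_{α/2}) is negligible and dropped.)
δ = d·√n ⇒ d = δ/√n = 2.681/√107 = 0.2592.

d ≈ 0.259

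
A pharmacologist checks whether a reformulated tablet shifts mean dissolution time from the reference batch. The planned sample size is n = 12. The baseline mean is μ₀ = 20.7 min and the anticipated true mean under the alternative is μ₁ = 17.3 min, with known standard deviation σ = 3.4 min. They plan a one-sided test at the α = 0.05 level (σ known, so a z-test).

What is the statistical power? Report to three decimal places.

Standardized effect: d = |μ₁ − μ₀| / σ = |17.3 − 20.7| / 3.4 = 1.0000
Noncentrality parameter: δ = d·√n = 1.0000 × √12 = 3.4641
Critical value for a one-sided test at α = 0.05: z_α = 1.645.
Power = P(Z > 1.645 − δ) = Φ(1.819) = 0.9656.

Power ≈ 0.966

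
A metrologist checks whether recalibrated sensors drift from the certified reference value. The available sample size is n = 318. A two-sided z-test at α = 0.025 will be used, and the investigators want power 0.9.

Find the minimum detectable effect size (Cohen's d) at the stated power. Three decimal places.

Required noncentrality: δ = z_{0.0125} + z_{0.10} = 2.241 + 1.282 = 3.523.
(The second rejection-region term Φ(−δ − z_{α/2}) is negligible and dropped.)
δ = d·√n ⇒ d = δ/√n = 3.523/√318 = 0.1976.

d ≈ 0.198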